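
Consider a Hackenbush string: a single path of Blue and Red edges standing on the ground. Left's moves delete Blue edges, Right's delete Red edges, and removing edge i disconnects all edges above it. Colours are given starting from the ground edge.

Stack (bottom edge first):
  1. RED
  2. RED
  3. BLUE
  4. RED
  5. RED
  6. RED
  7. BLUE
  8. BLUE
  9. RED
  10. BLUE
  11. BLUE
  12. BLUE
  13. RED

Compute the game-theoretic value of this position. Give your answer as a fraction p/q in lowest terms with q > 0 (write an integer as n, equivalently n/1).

-3875/2048

Prefix values for RED RED BLUE RED RED RED BLUE BLUE RED BLUE BLUE BLUE RED via {L|R} + simplicity:
v(R) = { — | 0 } → -1
v(RR) = { — | -1, 0 } → -2
v(RRB) = { -2 | -1, 0 } → -3/2
v(RRBR) = { -2 | -3/2, -1, 0 } → -7/4
v(RRBRR) = { -2 | -7/4, -3/2, -1, 0 } → -15/8
v(RRBRRR) = { -2 | -15/8, -7/4, -3/2, -1, 0 } → -31/16
v(RRBRRRB) = { -2, -31/16 | -15/8, -7/4, -3/2, -1, 0 } → -61/32
v(RRBRRRBB) = { -2, -31/16, -61/32 | -15/8, -7/4, -3/2, -1, 0 } → -121/64
v(RRBRRRBBR) = { -2, -31/16, -61/32 | -121/64, -15/8, -7/4, -3/2, -1, 0 } → -243/128
v(RRBRRRBBRB) = { -2, -31/16, -61/32, -243/128 | -121/64, -15/8, -7/4, -3/2, -1, 0 } → -485/256
v(RRBRRRBBRBB) = { -2, -31/16, -61/32, -243/128, -485/256 | -121/64, -15/8, -7/4, -3/2, -1, 0 } → -969/512
v(RRBRRRBBRBBB) = { -2, -31/16, -61/32, -243/128, -485/256, -969/512 | -121/64, -15/8, -7/4, -3/2, -1, 0 } → -1937/1024
v(RRBRRRBBRBBBR) = { -2, -31/16, -61/32, -243/128, -485/256, -969/512 | -1937/1024, -121/64, -15/8, -7/4, -3/2, -1, 0 } → -3875/2048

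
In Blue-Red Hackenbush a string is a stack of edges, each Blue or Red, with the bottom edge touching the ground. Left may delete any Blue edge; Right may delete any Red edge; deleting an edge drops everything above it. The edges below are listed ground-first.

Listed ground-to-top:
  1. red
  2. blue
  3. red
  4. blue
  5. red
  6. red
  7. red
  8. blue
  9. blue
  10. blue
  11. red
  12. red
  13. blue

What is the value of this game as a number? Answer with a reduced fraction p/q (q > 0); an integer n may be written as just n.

-2957/4096

Build val(s[:k]) for k = 1..13, string s = red blue red blue red red red blue blue blue red red blue.
val_1 [r]  L=[none]  R=[0]  ⇒ -1
val_2 [rb]  L=[-1]  R=[0]  ⇒ -1/2
val_3 [rbr]  L=[-1]  R=[-1/2; 0]  ⇒ -3/4
val_4 [rbrb]  L=[-1; -3/4]  R=[-1/2; 0]  ⇒ -5/8
val_5 [rbrbr]  L=[-1; -3/4]  R=[-5/8; -1/2; 0]  ⇒ -11/16
val_6 [rbrbrr]  L=[-1; -3/4]  R=[-11/16; -5/8; -1/2; 0]  ⇒ -23/32
val_7 [rbrbrrr]  L=[-1; -3/4]  R=[-23/32; -11/16; -5/8; -1/2; 0]  ⇒ -47/64
val_8 [rbrbrrrb]  L=[-1; -3/4; -47/64]  R=[-23/32; -11/16; -5/8; -1/2; 0]  ⇒ -93/128
val_9 [rbrbrrrbb]  L=[-1; -3/4; -47/64; -93/128]  R=[-23/32; -11/16; -5/8; -1/2; 0]  ⇒ -185/256
val_10 [rbrbrrrbbb]  L=[-1; -3/4; -47/64; -93/128; -185/256]  R=[-23/32; -11/16; -5/8; -1/2; 0]  ⇒ -369/512
val_11 [rbrbrrrbbbr]  L=[-1; -3/4; -47/64; -93/128; -185/256]  R=[-369/512; -23/32; -11/16; -5/8; -1/2; 0]  ⇒ -739/1024
val_12 [rbrbrrrbbbrr]  L=[-1; -3/4; -47/64; -93/128; -185/256]  R=[-739/1024; -369/512; -23/32; -11/16; -5/8; -1/2; 0]  ⇒ -1479/2048
val_13 [rbrbrrrbbbrrb]  L=[-1; -3/4; -47/64; -93/128; -185/256; -1479/2048]  R=[-739/1024; -369/512; -23/32; -11/16; -5/8; -1/2; 0]  ⇒ -2957/4096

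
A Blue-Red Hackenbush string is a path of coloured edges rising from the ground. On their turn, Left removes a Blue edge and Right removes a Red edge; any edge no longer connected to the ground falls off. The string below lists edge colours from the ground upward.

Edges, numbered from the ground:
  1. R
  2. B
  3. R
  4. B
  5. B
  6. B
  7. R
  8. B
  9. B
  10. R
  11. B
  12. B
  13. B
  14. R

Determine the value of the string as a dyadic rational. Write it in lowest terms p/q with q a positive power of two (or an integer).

Build value(s[:k]) for k = 1..14, string s = R B R B B B R B B R B B B R.
R: Left {  }, Right { 0 } = simplest -1
RB: Left { -1 }, Right { 0 } = simplest -1/2
RBR: Left { -1 }, Right { -1/2,0 } = simplest -3/4
RBRB: Left { -1,-3/4 }, Right { -1/2,0 } = simplest -5/8
RBRBB: Left { -1,-3/4,-5/8 }, Right { -1/2,0 } = simplest -9/16
RBRBBB: Left { -1,-3/4,-5/8,-9/16 }, Right { -1/2,0 } = simplest -17/32
RBRBBBR: Left { -1,-3/4,-5/8,-9/16 }, Right { -17/32,-1/2,0 } = simplest -35/64
RBRBBBRB: Left { -1,-3/4,-5/8,-9/16,-35/64 }, Right { -17/32,-1/2,0 } = simplest -69/128
RBRBBBRBB: Left { -1,-3/4,-5/8,-9/16,-35/64,-69/128 }, Right { -17/32,-1/2,0 } = simplest -137/256
RBRBBBRBBR: Left { -1,-3/4,-5/8,-9/16,-35/64,-69/128 }, Right { -137/256,-17/32,-1/2,0 } = simplest -275/512
RBRBBBRBBRB: Left { -1,-3/4,-5/8,-9/16,-35/64,-69/128,-275/512 }, Right { -137/256,-17/32,-1/2,0 } = simplest -549/1024
RBRBBBRBBRBB: Left { -1,-3/4,-5/8,-9/16,-35/64,-69/128,-275/512,-549/1024 }, Right { -137/256,-17/32,-1/2,0 } = simplest -1097/2048
RBRBBBRBBRBBB: Left { -1,-3/4,-5/8,-9/16,-35/64,-69/128,-275/512,-549/1024,-1097/2048 }, Right { -137/256,-17/32,-1/2,0 } = simplest -2193/4096
RBRBBBRBBRBBBR: Left { -1,-3/4,-5/8,-9/16,-35/64,-69/128,-275/512,-549/1024,-1097/2048 }, Right { -2193/4096,-137/256,-17/32,-1/2,0 } = simplest -4387/8192

-4387/8192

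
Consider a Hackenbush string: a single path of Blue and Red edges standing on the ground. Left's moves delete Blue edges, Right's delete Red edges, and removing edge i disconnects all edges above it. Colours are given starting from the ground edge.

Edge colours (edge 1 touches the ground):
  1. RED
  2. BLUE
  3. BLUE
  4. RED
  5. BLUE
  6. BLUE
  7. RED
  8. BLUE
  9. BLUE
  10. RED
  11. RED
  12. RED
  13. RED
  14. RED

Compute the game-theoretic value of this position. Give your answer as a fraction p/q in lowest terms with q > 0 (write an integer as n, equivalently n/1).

R: Left { · }, Right { 0 } → simplest -1
RB: Left { -1 }, Right { 0 } → simplest -1/2
RBB: Left { -1,-1/2 }, Right { 0 } → simplest -1/4
RBBR: Left { -1,-1/2 }, Right { -1/4,0 } → simplest -3/8
RBBRB: Left { -1,-1/2,-3/8 }, Right { -1/4,0 } → simplest -5/16
RBBRBB: Left { -1,-1/2,-3/8,-5/16 }, Right { -1/4,0 } → simplest -9/32
RBBRBBR: Left { -1,-1/2,-3/8,-5/16 }, Right { -9/32,-1/4,0 } → simplest -19/64
RBBRBBRB: Left { -1,-1/2,-3/8,-5/16,-19/64 }, Right { -9/32,-1/4,0 } → simplest -37/128
RBBRBBRBB: Left { -1,-1/2,-3/8,-5/16,-19/64,-37/128 }, Right { -9/32,-1/4,0 } → simplest -73/256
RBBRBBRBBR: Left { -1,-1/2,-3/8,-5/16,-19/64,-37/128 }, Right { -73/256,-9/32,-1/4,0 } → simplest -147/512
RBBRBBRBBRR: Left { -1,-1/2,-3/8,-5/16,-19/64,-37/128 }, Right { -147/512,-73/256,-9/32,-1/4,0 } → simplest -295/1024
RBBRBBRBBRRR: Left { -1,-1/2,-3/8,-5/16,-19/64,-37/128 }, Right { -295/1024,-147/512,-73/256,-9/32,-1/4,0 } → simplest -591/2048
RBBRBBRBBRRRR: Left { -1,-1/2,-3/8,-5/16,-19/64,-37/128 }, Right { -591/2048,-295/1024,-147/512,-73/256,-9/32,-1/4,0 } → simplest -1183/4096
RBBRBBRBBRRRRR: Left { -1,-1/2,-3/8,-5/16,-19/64,-37/128 }, Right { -1183/4096,-591/2048,-295/1024,-147/512,-73/256,-9/32,-1/4,0 } → simplest -2367/8192

-2367/8192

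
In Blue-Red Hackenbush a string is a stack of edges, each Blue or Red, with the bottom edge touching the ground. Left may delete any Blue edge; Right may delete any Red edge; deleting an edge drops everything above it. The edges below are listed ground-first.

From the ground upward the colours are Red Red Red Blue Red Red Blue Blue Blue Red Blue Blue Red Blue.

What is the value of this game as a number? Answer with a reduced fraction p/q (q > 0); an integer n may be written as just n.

-5669/2048

R: Left {  }, Right { 0 } ⇒ simplest -1
RR: Left {  }, Right { -1,0 } ⇒ simplest -2
RRR: Left {  }, Right { -2,-1,0 } ⇒ simplest -3
RRRB: Left { -3 }, Right { -2,-1,0 } ⇒ simplest -5/2
RRRBR: Left { -3 }, Right { -5/2,-2,-1,0 } ⇒ simplest -11/4
RRRBRR: Left { -3 }, Right { -11/4,-5/2,-2,-1,0 } ⇒ simplest -23/8
RRRBRRB: Left { -3,-23/8 }, Right { -11/4,-5/2,-2,-1,0 } ⇒ simplest -45/16
RRRBRRBB: Left { -3,-23/8,-45/16 }, Right { -11/4,-5/2,-2,-1,0 } ⇒ simplest -89/32
RRRBRRBBB: Left { -3,-23/8,-45/16,-89/32 }, Right { -11/4,-5/2,-2,-1,0 } ⇒ simplest -177/64
RRRBRRBBBR: Left { -3,-23/8,-45/16,-89/32 }, Right { -177/64,-11/4,-5/2,-2,-1,0 } ⇒ simplest -355/128
RRRBRRBBBRB: Left { -3,-23/8,-45/16,-89/32,-355/128 }, Right { -177/64,-11/4,-5/2,-2,-1,0 } ⇒ simplest -709/256
RRRBRRBBBRBB: Left { -3,-23/8,-45/16,-89/32,-355/128,-709/256 }, Right { -177/64,-11/4,-5/2,-2,-1,0 } ⇒ simplest -1417/512
RRRBRRBBBRBBR: Left { -3,-23/8,-45/16,-89/32,-355/128,-709/256 }, Right { -1417/512,-177/64,-11/4,-5/2,-2,-1,0 } ⇒ simplest -2835/1024
RRRBRRBBBRBBRB: Left { -3,-23/8,-45/16,-89/32,-355/128,-709/256,-2835/1024 }, Right { -1417/512,-177/64,-11/4,-5/2,-2,-1,0 } ⇒ simplest -5669/2048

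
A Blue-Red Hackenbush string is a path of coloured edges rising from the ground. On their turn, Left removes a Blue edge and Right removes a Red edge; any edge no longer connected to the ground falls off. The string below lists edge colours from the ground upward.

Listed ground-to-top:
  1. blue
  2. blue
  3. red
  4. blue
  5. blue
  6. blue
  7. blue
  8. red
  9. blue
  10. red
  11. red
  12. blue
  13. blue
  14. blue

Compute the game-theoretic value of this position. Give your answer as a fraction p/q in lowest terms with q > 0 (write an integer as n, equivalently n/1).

Prefix values for blue blue red blue blue blue blue red blue red red blue blue blue via {L|R} + simplicity:
val(b) = { 0 | · } — 1
val(bb) = { 0, 1 | · } — 2
val(bbr) = { 0, 1 | 2 } — 3/2
val(bbrb) = { 0, 1, 3/2 | 2 } — 7/4
val(bbrbb) = { 0, 1, 3/2, 7/4 | 2 } — 15/8
val(bbrbbb) = { 0, 1, 3/2, 7/4, 15/8 | 2 } — 31/16
val(bbrbbbb) = { 0, 1, 3/2, 7/4, 15/8, 31/16 | 2 } — 63/32
val(bbrbbbbr) = { 0, 1, 3/2, 7/4, 15/8, 31/16 | 63/32, 2 } — 125/64
val(bbrbbbbrb) = { 0, 1, 3/2, 7/4, 15/8, 31/16, 125/64 | 63/32, 2 } — 251/128
val(bbrbbbbrbr) = { 0, 1, 3/2, 7/4, 15/8, 31/16, 125/64 | 251/128, 63/32, 2 } — 501/256
val(bbrbbbbrbrr) = { 0, 1, 3/2, 7/4, 15/8, 31/16, 125/64 | 501/256, 251/128, 63/32, 2 } — 1001/512
val(bbrbbbbrbrrb) = { 0, 1, 3/2, 7/4, 15/8, 31/16, 125/64, 1001/512 | 501/256, 251/128, 63/32, 2 } — 2003/1024
val(bbrbbbbrbrrbb) = { 0, 1, 3/2, 7/4, 15/8, 31/16, 125/64, 1001/512, 2003/1024 | 501/256, 251/128, 63/32, 2 } — 4007/2048
val(bbrbbbbrbrrbbb) = { 0, 1, 3/2, 7/4, 15/8, 31/16, 125/64, 1001/512, 2003/1024, 4007/2048 | 501/256, 251/128, 63/32, 2 } — 8015/4096

8015/4096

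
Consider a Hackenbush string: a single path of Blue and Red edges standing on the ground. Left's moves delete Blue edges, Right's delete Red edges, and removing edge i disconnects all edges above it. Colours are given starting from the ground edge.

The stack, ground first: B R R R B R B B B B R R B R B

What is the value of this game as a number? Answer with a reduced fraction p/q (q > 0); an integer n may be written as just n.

3019/16384

edge 1 of 15 (B): { 0 | · } -> 1
edge 2 of 15 (R): { 0 | 1 } -> 1/2
edge 3 of 15 (R): { 0 | 1/2 1 } -> 1/4
edge 4 of 15 (R): { 0 | 1/4 1/2 1 } -> 1/8
edge 5 of 15 (B): { 0 1/8 | 1/4 1/2 1 } -> 3/16
edge 6 of 15 (R): { 0 1/8 | 3/16 1/4 1/2 1 } -> 5/32
edge 7 of 15 (B): { 0 1/8 5/32 | 3/16 1/4 1/2 1 } -> 11/64
edge 8 of 15 (B): { 0 1/8 5/32 11/64 | 3/16 1/4 1/2 1 } -> 23/128
edge 9 of 15 (B): { 0 1/8 5/32 11/64 23/128 | 3/16 1/4 1/2 1 } -> 47/256
edge 10 of 15 (B): { 0 1/8 5/32 11/64 23/128 47/256 | 3/16 1/4 1/2 1 } -> 95/512
edge 11 of 15 (R): { 0 1/8 5/32 11/64 23/128 47/256 | 95/512 3/16 1/4 1/2 1 } -> 189/1024
edge 12 of 15 (R): { 0 1/8 5/32 11/64 23/128 47/256 | 189/1024 95/512 3/16 1/4 1/2 1 } -> 377/2048
edge 13 of 15 (B): { 0 1/8 5/32 11/64 23/128 47/256 377/2048 | 189/1024 95/512 3/16 1/4 1/2 1 } -> 755/4096
edge 14 of 15 (R): { 0 1/8 5/32 11/64 23/128 47/256 377/2048 | 755/4096 189/1024 95/512 3/16 1/4 1/2 1 } -> 1509/8192
edge 15 of 15 (B): { 0 1/8 5/32 11/64 23/128 47/256 377/2048 1509/8192 | 755/4096 189/1024 95/512 3/16 1/4 1/2 1 } -> 3019/16384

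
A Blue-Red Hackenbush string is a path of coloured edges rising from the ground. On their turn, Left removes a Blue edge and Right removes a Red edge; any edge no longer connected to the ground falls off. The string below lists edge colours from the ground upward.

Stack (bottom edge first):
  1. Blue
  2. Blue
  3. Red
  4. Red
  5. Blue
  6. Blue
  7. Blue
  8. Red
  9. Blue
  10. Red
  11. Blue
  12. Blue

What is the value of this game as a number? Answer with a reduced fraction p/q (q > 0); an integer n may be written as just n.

edge 1 of 12 (Blue): { 0 |  } ⇒ 1
edge 2 of 12 (Blue): { 0; 1 |  } ⇒ 2
edge 3 of 12 (Red): { 0; 1 | 2 } ⇒ 3/2
edge 4 of 12 (Red): { 0; 1 | 3/2; 2 } ⇒ 5/4
edge 5 of 12 (Blue): { 0; 1; 5/4 | 3/2; 2 } ⇒ 11/8
edge 6 of 12 (Blue): { 0; 1; 5/4; 11/8 | 3/2; 2 } ⇒ 23/16
edge 7 of 12 (Blue): { 0; 1; 5/4; 11/8; 23/16 | 3/2; 2 } ⇒ 47/32
edge 8 of 12 (Red): { 0; 1; 5/4; 11/8; 23/16 | 47/32; 3/2; 2 } ⇒ 93/64
edge 9 of 12 (Blue): { 0; 1; 5/4; 11/8; 23/16; 93/64 | 47/32; 3/2; 2 } ⇒ 187/128
edge 10 of 12 (Red): { 0; 1; 5/4; 11/8; 23/16; 93/64 | 187/128; 47/32; 3/2; 2 } ⇒ 373/256
edge 11 of 12 (Blue): { 0; 1; 5/4; 11/8; 23/16; 93/64; 373/256 | 187/128; 47/32; 3/2; 2 } ⇒ 747/512
edge 12 of 12 (Blue): { 0; 1; 5/4; 11/8; 23/16; 93/64; 373/256; 747/512 | 187/128; 47/32; 3/2; 2 } ⇒ 1495/1024

1495/1024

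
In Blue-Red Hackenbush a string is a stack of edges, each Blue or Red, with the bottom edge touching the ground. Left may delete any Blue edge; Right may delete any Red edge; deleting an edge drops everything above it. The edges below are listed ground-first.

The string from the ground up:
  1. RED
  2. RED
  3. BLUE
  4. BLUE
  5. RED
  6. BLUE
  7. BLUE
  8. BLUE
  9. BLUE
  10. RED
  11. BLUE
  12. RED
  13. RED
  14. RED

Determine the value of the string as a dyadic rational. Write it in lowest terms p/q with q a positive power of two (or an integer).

-5167/4096

Prefix values for RED RED BLUE BLUE RED BLUE BLUE BLUE BLUE RED BLUE RED RED RED via {L|R} + simplicity:
edge 1 of 14 (RED): {  | 0 } ⇒ -1
edge 2 of 14 (RED): {  | -1; 0 } ⇒ -2
edge 3 of 14 (BLUE): { -2 | -1; 0 } ⇒ -3/2
edge 4 of 14 (BLUE): { -2; -3/2 | -1; 0 } ⇒ -5/4
edge 5 of 14 (RED): { -2; -3/2 | -5/4; -1; 0 } ⇒ -11/8
edge 6 of 14 (BLUE): { -2; -3/2; -11/8 | -5/4; -1; 0 } ⇒ -21/16
edge 7 of 14 (BLUE): { -2; -3/2; -11/8; -21/16 | -5/4; -1; 0 } ⇒ -41/32
edge 8 of 14 (BLUE): { -2; -3/2; -11/8; -21/16; -41/32 | -5/4; -1; 0 } ⇒ -81/64
edge 9 of 14 (BLUE): { -2; -3/2; -11/8; -21/16; -41/32; -81/64 | -5/4; -1; 0 } ⇒ -161/128
edge 10 of 14 (RED): { -2; -3/2; -11/8; -21/16; -41/32; -81/64 | -161/128; -5/4; -1; 0 } ⇒ -323/256
edge 11 of 14 (BLUE): { -2; -3/2; -11/8; -21/16; -41/32; -81/64; -323/256 | -161/128; -5/4; -1; 0 } ⇒ -645/512
edge 12 of 14 (RED): { -2; -3/2; -11/8; -21/16; -41/32; -81/64; -323/256 | -645/512; -161/128; -5/4; -1; 0 } ⇒ -1291/1024
edge 13 of 14 (RED): { -2; -3/2; -11/8; -21/16; -41/32; -81/64; -323/256 | -1291/1024; -645/512; -161/128; -5/4; -1; 0 } ⇒ -2583/2048
edge 14 of 14 (RED): { -2; -3/2; -11/8; -21/16; -41/32; -81/64; -323/256 | -2583/2048; -1291/1024; -645/512; -161/128; -5/4; -1; 0 } ⇒ -5167/4096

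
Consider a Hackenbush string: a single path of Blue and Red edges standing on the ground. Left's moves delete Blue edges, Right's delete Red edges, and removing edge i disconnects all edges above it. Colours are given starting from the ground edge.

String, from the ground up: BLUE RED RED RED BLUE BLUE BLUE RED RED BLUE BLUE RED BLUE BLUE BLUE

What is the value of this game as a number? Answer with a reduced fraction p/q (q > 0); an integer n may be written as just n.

1 of 15 · B · max L 0 · min R +∞ -> 1
2 of 15 · BR · max L 0 · min R 1 -> 1/2
3 of 15 · BRR · max L 0 · min R 1/2 -> 1/4
4 of 15 · BRRR · max L 0 · min R 1/4 -> 1/8
5 of 15 · BRRRB · max L 1/8 · min R 1/4 -> 3/16
6 of 15 · BRRRBB · max L 3/16 · min R 1/4 -> 7/32
7 of 15 · BRRRBBB · max L 7/32 · min R 1/4 -> 15/64
8 of 15 · BRRRBBBR · max L 7/32 · min R 15/64 -> 29/128
9 of 15 · BRRRBBBRR · max L 7/32 · min R 29/128 -> 57/256
10 of 15 · BRRRBBBRRB · max L 57/256 · min R 29/128 -> 115/512
11 of 15 · BRRRBBBRRBB · max L 115/512 · min R 29/128 -> 231/1024
12 of 15 · BRRRBBBRRBBR · max L 115/512 · min R 231/1024 -> 461/2048
13 of 15 · BRRRBBBRRBBRB · max L 461/2048 · min R 231/1024 -> 923/4096
14 of 15 · BRRRBBBRRBBRBB · max L 923/4096 · min R 231/1024 -> 1847/8192
15 of 15 · BRRRBBBRRBBRBBB · max L 1847/8192 · min R 231/1024 -> 3695/16384

3695/16384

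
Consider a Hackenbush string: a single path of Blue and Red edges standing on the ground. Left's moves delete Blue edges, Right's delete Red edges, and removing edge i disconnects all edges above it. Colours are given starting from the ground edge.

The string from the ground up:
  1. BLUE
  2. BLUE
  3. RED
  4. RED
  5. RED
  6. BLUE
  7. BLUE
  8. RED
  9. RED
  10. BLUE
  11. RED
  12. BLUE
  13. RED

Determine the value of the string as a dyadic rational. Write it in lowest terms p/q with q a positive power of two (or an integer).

g_1 [B]  L=[0]  R=[∅]  => 1
g_2 [BB]  L=[0,1]  R=[∅]  => 2
g_3 [BBR]  L=[0,1]  R=[2]  => 3/2
g_4 [BBRR]  L=[0,1]  R=[3/2,2]  => 5/4
g_5 [BBRRR]  L=[0,1]  R=[5/4,3/2,2]  => 9/8
g_6 [BBRRRB]  L=[0,1,9/8]  R=[5/4,3/2,2]  => 19/16
g_7 [BBRRRBB]  L=[0,1,9/8,19/16]  R=[5/4,3/2,2]  => 39/32
g_8 [BBRRRBBR]  L=[0,1,9/8,19/16]  R=[39/32,5/4,3/2,2]  => 77/64
g_9 [BBRRRBBRR]  L=[0,1,9/8,19/16]  R=[77/64,39/32,5/4,3/2,2]  => 153/128
g_10 [BBRRRBBRRB]  L=[0,1,9/8,19/16,153/128]  R=[77/64,39/32,5/4,3/2,2]  => 307/256
g_11 [BBRRRBBRRBR]  L=[0,1,9/8,19/16,153/128]  R=[307/256,77/64,39/32,5/4,3/2,2]  => 613/512
g_12 [BBRRRBBRRBRB]  L=[0,1,9/8,19/16,153/128,613/512]  R=[307/256,77/64,39/32,5/4,3/2,2]  => 1227/1024
g_13 [BBRRRBBRRBRBR]  L=[0,1,9/8,19/16,153/128,613/512]  R=[1227/1024,307/256,77/64,39/32,5/4,3/2,2]  => 2453/2048

2453/2048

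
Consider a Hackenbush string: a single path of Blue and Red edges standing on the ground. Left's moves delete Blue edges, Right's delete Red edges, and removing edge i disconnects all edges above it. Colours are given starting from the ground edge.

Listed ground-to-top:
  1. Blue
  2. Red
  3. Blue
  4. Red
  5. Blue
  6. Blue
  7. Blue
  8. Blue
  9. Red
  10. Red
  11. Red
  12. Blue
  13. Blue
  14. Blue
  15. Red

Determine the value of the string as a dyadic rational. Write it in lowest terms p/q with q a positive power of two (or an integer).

12061/16384

B: Left { 0 }, Right {  } ⇒ simplest 1
BR: Left { 0 }, Right { 1 } ⇒ simplest 1/2
BRB: Left { 0 1/2 }, Right { 1 } ⇒ simplest 3/4
BRBR: Left { 0 1/2 }, Right { 3/4 1 } ⇒ simplest 5/8
BRBRB: Left { 0 1/2 5/8 }, Right { 3/4 1 } ⇒ simplest 11/16
BRBRBB: Left { 0 1/2 5/8 11/16 }, Right { 3/4 1 } ⇒ simplest 23/32
BRBRBBB: Left { 0 1/2 5/8 11/16 23/32 }, Right { 3/4 1 } ⇒ simplest 47/64
BRBRBBBB: Left { 0 1/2 5/8 11/16 23/32 47/64 }, Right { 3/4 1 } ⇒ simplest 95/128
BRBRBBBBR: Left { 0 1/2 5/8 11/16 23/32 47/64 }, Right { 95/128 3/4 1 } ⇒ simplest 189/256
BRBRBBBBRR: Left { 0 1/2 5/8 11/16 23/32 47/64 }, Right { 189/256 95/128 3/4 1 } ⇒ simplest 377/512
BRBRBBBBRRR: Left { 0 1/2 5/8 11/16 23/32 47/64 }, Right { 377/512 189/256 95/128 3/4 1 } ⇒ simplest 753/1024
BRBRBBBBRRRB: Left { 0 1/2 5/8 11/16 23/32 47/64 753/1024 }, Right { 377/512 189/256 95/128 3/4 1 } ⇒ simplest 1507/2048
BRBRBBBBRRRBB: Left { 0 1/2 5/8 11/16 23/32 47/64 753/1024 1507/2048 }, Right { 377/512 189/256 95/128 3/4 1 } ⇒ simplest 3015/4096
BRBRBBBBRRRBBB: Left { 0 1/2 5/8 11/16 23/32 47/64 753/1024 1507/2048 3015/4096 }, Right { 377/512 189/256 95/128 3/4 1 } ⇒ simplest 6031/8192
BRBRBBBBRRRBBBR: Left { 0 1/2 5/8 11/16 23/32 47/64 753/1024 1507/2048 3015/4096 }, Right { 6031/8192 377/512 189/256 95/128 3/4 1 } ⇒ simplest 12061/16384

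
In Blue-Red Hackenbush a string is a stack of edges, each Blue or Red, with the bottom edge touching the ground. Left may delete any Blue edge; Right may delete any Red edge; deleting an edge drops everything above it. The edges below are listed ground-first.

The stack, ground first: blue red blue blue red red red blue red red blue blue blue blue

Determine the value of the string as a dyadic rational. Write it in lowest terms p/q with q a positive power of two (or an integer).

Build value(s[:k]) for k = 1..14, string s = blue red blue blue red red red blue red red blue blue blue blue.
step 1: add blue to get b; options L={ 0 } R={ · } → 1
step 2: add red to get br; options L={ 0 } R={ 1 } → 1/2
step 3: add blue to get brb; options L={ 0,1/2 } R={ 1 } → 3/4
step 4: add blue to get brbb; options L={ 0,1/2,3/4 } R={ 1 } → 7/8
step 5: add red to get brbbr; options L={ 0,1/2,3/4 } R={ 7/8,1 } → 13/16
step 6: add red to get brbbrr; options L={ 0,1/2,3/4 } R={ 13/16,7/8,1 } → 25/32
step 7: add red to get brbbrrr; options L={ 0,1/2,3/4 } R={ 25/32,13/16,7/8,1 } → 49/64
step 8: add blue to get brbbrrrb; options L={ 0,1/2,3/4,49/64 } R={ 25/32,13/16,7/8,1 } → 99/128
step 9: add red to get brbbrrrbr; options L={ 0,1/2,3/4,49/64 } R={ 99/128,25/32,13/16,7/8,1 } → 197/256
step 10: add red to get brbbrrrbrr; options L={ 0,1/2,3/4,49/64 } R={ 197/256,99/128,25/32,13/16,7/8,1 } → 393/512
step 11: add blue to get brbbrrrbrrb; options L={ 0,1/2,3/4,49/64,393/512 } R={ 197/256,99/128,25/32,13/16,7/8,1 } → 787/1024
step 12: add blue to get brbbrrrbrrbb; options L={ 0,1/2,3/4,49/64,393/512,787/1024 } R={ 197/256,99/128,25/32,13/16,7/8,1 } → 1575/2048
step 13: add blue to get brbbrrrbrrbbb; options L={ 0,1/2,3/4,49/64,393/512,787/1024,1575/2048 } R={ 197/256,99/128,25/32,13/16,7/8,1 } → 3151/4096
step 14: add blue to get brbbrrrbrrbbbb; options L={ 0,1/2,3/4,49/64,393/512,787/1024,1575/2048,3151/4096 } R={ 197/256,99/128,25/32,13/16,7/8,1 } → 6303/8192

6303/8192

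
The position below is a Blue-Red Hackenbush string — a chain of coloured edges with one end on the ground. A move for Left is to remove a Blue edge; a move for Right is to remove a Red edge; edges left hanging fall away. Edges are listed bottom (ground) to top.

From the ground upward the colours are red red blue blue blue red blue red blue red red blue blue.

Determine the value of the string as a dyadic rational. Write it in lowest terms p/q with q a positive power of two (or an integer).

Build g(s[:k]) for k = 1..13, string s = red red blue blue blue red blue red blue red red blue blue.
step 1: add red to get r; options L={ — } R={ 0 } = -1
step 2: add red to get rr; options L={ — } R={ -1, 0 } = -2
step 3: add blue to get rrb; options L={ -2 } R={ -1, 0 } = -3/2
step 4: add blue to get rrbb; options L={ -2, -3/2 } R={ -1, 0 } = -5/4
step 5: add blue to get rrbbb; options L={ -2, -3/2, -5/4 } R={ -1, 0 } = -9/8
step 6: add red to get rrbbbr; options L={ -2, -3/2, -5/4 } R={ -9/8, -1, 0 } = -19/16
step 7: add blue to get rrbbbrb; options L={ -2, -3/2, -5/4, -19/16 } R={ -9/8, -1, 0 } = -37/32
step 8: add red to get rrbbbrbr; options L={ -2, -3/2, -5/4, -19/16 } R={ -37/32, -9/8, -1, 0 } = -75/64
step 9: add blue to get rrbbbrbrb; options L={ -2, -3/2, -5/4, -19/16, -75/64 } R={ -37/32, -9/8, -1, 0 } = -149/128
step 10: add red to get rrbbbrbrbr; options L={ -2, -3/2, -5/4, -19/16, -75/64 } R={ -149/128, -37/32, -9/8, -1, 0 } = -299/256
step 11: add red to get rrbbbrbrbrr; options L={ -2, -3/2, -5/4, -19/16, -75/64 } R={ -299/256, -149/128, -37/32, -9/8, -1, 0 } = -599/512
step 12: add blue to get rrbbbrbrbrrb; options L={ -2, -3/2, -5/4, -19/16, -75/64, -599/512 } R={ -299/256, -149/128, -37/32, -9/8, -1, 0 } = -1197/1024
step 13: add blue to get rrbbbrbrbrrbb; options L={ -2, -3/2, -5/4, -19/16, -75/64, -599/512, -1197/1024 } R={ -299/256, -149/128, -37/32, -9/8, -1, 0 } = -2393/2048

-2393/2048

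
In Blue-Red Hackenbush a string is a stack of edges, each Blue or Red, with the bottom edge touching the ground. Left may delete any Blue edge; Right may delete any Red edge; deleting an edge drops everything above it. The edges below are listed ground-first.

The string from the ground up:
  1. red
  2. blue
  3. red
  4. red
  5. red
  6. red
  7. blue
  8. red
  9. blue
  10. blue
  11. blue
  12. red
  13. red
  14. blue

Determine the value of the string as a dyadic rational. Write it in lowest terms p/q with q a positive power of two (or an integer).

G(r) = { (no moves) | 0 } -> -1
G(rb) = { -1 | 0 } -> -1/2
G(rbr) = { -1 | -1/2; 0 } -> -3/4
G(rbrr) = { -1 | -3/4; -1/2; 0 } -> -7/8
G(rbrrr) = { -1 | -7/8; -3/4; -1/2; 0 } -> -15/16
G(rbrrrr) = { -1 | -15/16; -7/8; -3/4; -1/2; 0 } -> -31/32
G(rbrrrrb) = { -1; -31/32 | -15/16; -7/8; -3/4; -1/2; 0 } -> -61/64
G(rbrrrrbr) = { -1; -31/32 | -61/64; -15/16; -7/8; -3/4; -1/2; 0 } -> -123/128
G(rbrrrrbrb) = { -1; -31/32; -123/128 | -61/64; -15/16; -7/8; -3/4; -1/2; 0 } -> -245/256
G(rbrrrrbrbb) = { -1; -31/32; -123/128; -245/256 | -61/64; -15/16; -7/8; -3/4; -1/2; 0 } -> -489/512
G(rbrrrrbrbbb) = { -1; -31/32; -123/128; -245/256; -489/512 | -61/64; -15/16; -7/8; -3/4; -1/2; 0 } -> -977/1024
G(rbrrrrbrbbbr) = { -1; -31/32; -123/128; -245/256; -489/512 | -977/1024; -61/64; -15/16; -7/8; -3/4; -1/2; 0 } -> -1955/2048
G(rbrrrrbrbbbrr) = { -1; -31/32; -123/128; -245/256; -489/512 | -1955/2048; -977/1024; -61/64; -15/16; -7/8; -3/4; -1/2; 0 } -> -3911/4096
G(rbrrrrbrbbbrrb) = { -1; -31/32; -123/128; -245/256; -489/512; -3911/4096 | -1955/2048; -977/1024; -61/64; -15/16; -7/8; -3/4; -1/2; 0 } -> -7821/8192

-7821/8192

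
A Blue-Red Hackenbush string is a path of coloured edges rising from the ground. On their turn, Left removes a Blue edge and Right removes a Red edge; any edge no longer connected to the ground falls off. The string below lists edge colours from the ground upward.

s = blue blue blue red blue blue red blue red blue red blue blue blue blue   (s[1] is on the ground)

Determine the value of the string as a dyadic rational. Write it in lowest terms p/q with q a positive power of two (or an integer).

11615/4096

Prefix values for blue blue blue red blue blue red blue red blue red blue blue blue blue via {L|R} + simplicity:
v(b) = { 0 | ∅ } = 1
v(bb) = { 0 1 | ∅ } = 2
v(bbb) = { 0 1 2 | ∅ } = 3
v(bbbr) = { 0 1 2 | 3 } = 5/2
v(bbbrb) = { 0 1 2 5/2 | 3 } = 11/4
v(bbbrbb) = { 0 1 2 5/2 11/4 | 3 } = 23/8
v(bbbrbbr) = { 0 1 2 5/2 11/4 | 23/8 3 } = 45/16
v(bbbrbbrb) = { 0 1 2 5/2 11/4 45/16 | 23/8 3 } = 91/32
v(bbbrbbrbr) = { 0 1 2 5/2 11/4 45/16 | 91/32 23/8 3 } = 181/64
v(bbbrbbrbrb) = { 0 1 2 5/2 11/4 45/16 181/64 | 91/32 23/8 3 } = 363/128
v(bbbrbbrbrbr) = { 0 1 2 5/2 11/4 45/16 181/64 | 363/128 91/32 23/8 3 } = 725/256
v(bbbrbbrbrbrb) = { 0 1 2 5/2 11/4 45/16 181/64 725/256 | 363/128 91/32 23/8 3 } = 1451/512
v(bbbrbbrbrbrbb) = { 0 1 2 5/2 11/4 45/16 181/64 725/256 1451/512 | 363/128 91/32 23/8 3 } = 2903/1024
v(bbbrbbrbrbrbbb) = { 0 1 2 5/2 11/4 45/16 181/64 725/256 1451/512 2903/1024 | 363/128 91/32 23/8 3 } = 5807/2048
v(bbbrbbrbrbrbbbb) = { 0 1 2 5/2 11/4 45/16 181/64 725/256 1451/512 2903/1024 5807/2048 | 363/128 91/32 23/8 3 } = 11615/4096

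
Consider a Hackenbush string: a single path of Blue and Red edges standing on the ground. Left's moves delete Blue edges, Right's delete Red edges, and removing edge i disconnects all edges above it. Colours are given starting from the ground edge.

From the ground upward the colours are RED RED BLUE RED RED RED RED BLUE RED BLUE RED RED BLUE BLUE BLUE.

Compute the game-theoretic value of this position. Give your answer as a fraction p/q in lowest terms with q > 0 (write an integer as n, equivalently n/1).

Recurse on prefixes of the 15-edge string RED RED BLUE RED RED RED RED BLUE RED BLUE RED RED BLUE BLUE BLUE:
g(R) = { · | 0 } ⇒ -1
g(RR) = { · | -1,0 } ⇒ -2
g(RRB) = { -2 | -1,0 } ⇒ -3/2
g(RRBR) = { -2 | -3/2,-1,0 } ⇒ -7/4
g(RRBRR) = { -2 | -7/4,-3/2,-1,0 } ⇒ -15/8
g(RRBRRR) = { -2 | -15/8,-7/4,-3/2,-1,0 } ⇒ -31/16
g(RRBRRRR) = { -2 | -31/16,-15/8,-7/4,-3/2,-1,0 } ⇒ -63/32
g(RRBRRRRB) = { -2,-63/32 | -31/16,-15/8,-7/4,-3/2,-1,0 } ⇒ -125/64
g(RRBRRRRBR) = { -2,-63/32 | -125/64,-31/16,-15/8,-7/4,-3/2,-1,0 } ⇒ -251/128
g(RRBRRRRBRB) = { -2,-63/32,-251/128 | -125/64,-31/16,-15/8,-7/4,-3/2,-1,0 } ⇒ -501/256
g(RRBRRRRBRBR) = { -2,-63/32,-251/128 | -501/256,-125/64,-31/16,-15/8,-7/4,-3/2,-1,0 } ⇒ -1003/512
g(RRBRRRRBRBRR) = { -2,-63/32,-251/128 | -1003/512,-501/256,-125/64,-31/16,-15/8,-7/4,-3/2,-1,0 } ⇒ -2007/1024
g(RRBRRRRBRBRRB) = { -2,-63/32,-251/128,-2007/1024 | -1003/512,-501/256,-125/64,-31/16,-15/8,-7/4,-3/2,-1,0 } ⇒ -4013/2048
g(RRBRRRRBRBRRBB) = { -2,-63/32,-251/128,-2007/1024,-4013/2048 | -1003/512,-501/256,-125/64,-31/16,-15/8,-7/4,-3/2,-1,0 } ⇒ -8025/4096
g(RRBRRRRBRBRRBBB) = { -2,-63/32,-251/128,-2007/1024,-4013/2048,-8025/4096 | -1003/512,-501/256,-125/64,-31/16,-15/8,-7/4,-3/2,-1,0 } ⇒ -16049/8192

-16049/8192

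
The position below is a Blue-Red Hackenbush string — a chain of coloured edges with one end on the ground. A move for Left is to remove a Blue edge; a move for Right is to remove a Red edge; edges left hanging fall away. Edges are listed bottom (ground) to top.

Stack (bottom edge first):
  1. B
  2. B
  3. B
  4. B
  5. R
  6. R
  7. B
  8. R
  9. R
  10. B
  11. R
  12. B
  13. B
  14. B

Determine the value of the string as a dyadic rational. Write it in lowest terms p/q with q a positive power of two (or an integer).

3375/1024

edge 1 of 14 (B): { 0 | ∅ } => 1
edge 2 of 14 (B): { 0, 1 | ∅ } => 2
edge 3 of 14 (B): { 0, 1, 2 | ∅ } => 3
edge 4 of 14 (B): { 0, 1, 2, 3 | ∅ } => 4
edge 5 of 14 (R): { 0, 1, 2, 3 | 4 } => 7/2
edge 6 of 14 (R): { 0, 1, 2, 3 | 7/2, 4 } => 13/4
edge 7 of 14 (B): { 0, 1, 2, 3, 13/4 | 7/2, 4 } => 27/8
edge 8 of 14 (R): { 0, 1, 2, 3, 13/4 | 27/8, 7/2, 4 } => 53/16
edge 9 of 14 (R): { 0, 1, 2, 3, 13/4 | 53/16, 27/8, 7/2, 4 } => 105/32
edge 10 of 14 (B): { 0, 1, 2, 3, 13/4, 105/32 | 53/16, 27/8, 7/2, 4 } => 211/64
edge 11 of 14 (R): { 0, 1, 2, 3, 13/4, 105/32 | 211/64, 53/16, 27/8, 7/2, 4 } => 421/128
edge 12 of 14 (B): { 0, 1, 2, 3, 13/4, 105/32, 421/128 | 211/64, 53/16, 27/8, 7/2, 4 } => 843/256
edge 13 of 14 (B): { 0, 1, 2, 3, 13/4, 105/32, 421/128, 843/256 | 211/64, 53/16, 27/8, 7/2, 4 } => 1687/512
edge 14 of 14 (B): { 0, 1, 2, 3, 13/4, 105/32, 421/128, 843/256, 1687/512 | 211/64, 53/16, 27/8, 7/2, 4 } => 3375/1024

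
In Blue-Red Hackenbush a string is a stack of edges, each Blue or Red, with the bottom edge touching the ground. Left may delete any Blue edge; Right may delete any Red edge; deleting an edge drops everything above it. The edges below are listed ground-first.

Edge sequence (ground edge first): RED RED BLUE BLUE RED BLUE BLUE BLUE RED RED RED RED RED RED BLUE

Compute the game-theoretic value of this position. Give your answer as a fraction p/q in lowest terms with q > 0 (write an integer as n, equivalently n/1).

Prefix values for RED RED BLUE BLUE RED BLUE BLUE BLUE RED RED RED RED RED RED BLUE via {L|R} + simplicity:
edge 1 of 15 (RED): { — | 0 } -> -1
edge 2 of 15 (RED): { — | -1; 0 } -> -2
edge 3 of 15 (BLUE): { -2 | -1; 0 } -> -3/2
edge 4 of 15 (BLUE): { -2; -3/2 | -1; 0 } -> -5/4
edge 5 of 15 (RED): { -2; -3/2 | -5/4; -1; 0 } -> -11/8
edge 6 of 15 (BLUE): { -2; -3/2; -11/8 | -5/4; -1; 0 } -> -21/16
edge 7 of 15 (BLUE): { -2; -3/2; -11/8; -21/16 | -5/4; -1; 0 } -> -41/32
edge 8 of 15 (BLUE): { -2; -3/2; -11/8; -21/16; -41/32 | -5/4; -1; 0 } -> -81/64
edge 9 of 15 (RED): { -2; -3/2; -11/8; -21/16; -41/32 | -81/64; -5/4; -1; 0 } -> -163/128
edge 10 of 15 (RED): { -2; -3/2; -11/8; -21/16; -41/32 | -163/128; -81/64; -5/4; -1; 0 } -> -327/256
edge 11 of 15 (RED): { -2; -3/2; -11/8; -21/16; -41/32 | -327/256; -163/128; -81/64; -5/4; -1; 0 } -> -655/512
edge 12 of 15 (RED): { -2; -3/2; -11/8; -21/16; -41/32 | -655/512; -327/256; -163/128; -81/64; -5/4; -1; 0 } -> -1311/1024
edge 13 of 15 (RED): { -2; -3/2; -11/8; -21/16; -41/32 | -1311/1024; -655/512; -327/256; -163/128; -81/64; -5/4; -1; 0 } -> -2623/2048
edge 14 of 15 (RED): { -2; -3/2; -11/8; -21/16; -41/32 | -2623/2048; -1311/1024; -655/512; -327/256; -163/128; -81/64; -5/4; -1; 0 } -> -5247/4096
edge 15 of 15 (BLUE): { -2; -3/2; -11/8; -21/16; -41/32; -5247/4096 | -2623/2048; -1311/1024; -655/512; -327/256; -163/128; -81/64; -5/4; -1; 0 } -> -10493/8192

-10493/8192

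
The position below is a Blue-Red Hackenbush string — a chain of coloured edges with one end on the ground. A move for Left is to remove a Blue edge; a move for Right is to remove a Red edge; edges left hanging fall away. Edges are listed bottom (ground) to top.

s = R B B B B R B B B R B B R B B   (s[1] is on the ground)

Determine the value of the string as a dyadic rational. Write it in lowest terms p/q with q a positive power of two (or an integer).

-1097/16384

1 of 15 · R · max L −∞ · min R 0 = -1
2 of 15 · RB · max L -1 · min R 0 = -1/2
3 of 15 · RBB · max L -1/2 · min R 0 = -1/4
4 of 15 · RBBB · max L -1/4 · min R 0 = -1/8
5 of 15 · RBBBB · max L -1/8 · min R 0 = -1/16
6 of 15 · RBBBBR · max L -1/8 · min R -1/16 = -3/32
7 of 15 · RBBBBRB · max L -3/32 · min R -1/16 = -5/64
8 of 15 · RBBBBRBB · max L -5/64 · min R -1/16 = -9/128
9 of 15 · RBBBBRBBB · max L -9/128 · min R -1/16 = -17/256
10 of 15 · RBBBBRBBBR · max L -9/128 · min R -17/256 = -35/512
11 of 15 · RBBBBRBBBRB · max L -35/512 · min R -17/256 = -69/1024
12 of 15 · RBBBBRBBBRBB · max L -69/1024 · min R -17/256 = -137/2048
13 of 15 · RBBBBRBBBRBBR · max L -69/1024 · min R -137/2048 = -275/4096
14 of 15 · RBBBBRBBBRBBRB · max L -275/4096 · min R -137/2048 = -549/8192
15 of 15 · RBBBBRBBBRBBRBB · max L -549/8192 · min R -137/2048 = -1097/16384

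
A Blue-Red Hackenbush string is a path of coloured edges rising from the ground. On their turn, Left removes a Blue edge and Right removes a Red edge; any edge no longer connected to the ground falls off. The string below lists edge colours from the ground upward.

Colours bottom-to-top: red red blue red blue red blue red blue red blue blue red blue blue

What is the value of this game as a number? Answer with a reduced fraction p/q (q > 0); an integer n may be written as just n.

-13641/8192

edge 1 of 15 (red): {  | 0 } ⇒ -1
edge 2 of 15 (red): {  | -1, 0 } ⇒ -2
edge 3 of 15 (blue): { -2 | -1, 0 } ⇒ -3/2
edge 4 of 15 (red): { -2 | -3/2, -1, 0 } ⇒ -7/4
edge 5 of 15 (blue): { -2, -7/4 | -3/2, -1, 0 } ⇒ -13/8
edge 6 of 15 (red): { -2, -7/4 | -13/8, -3/2, -1, 0 } ⇒ -27/16
edge 7 of 15 (blue): { -2, -7/4, -27/16 | -13/8, -3/2, -1, 0 } ⇒ -53/32
edge 8 of 15 (red): { -2, -7/4, -27/16 | -53/32, -13/8, -3/2, -1, 0 } ⇒ -107/64
edge 9 of 15 (blue): { -2, -7/4, -27/16, -107/64 | -53/32, -13/8, -3/2, -1, 0 } ⇒ -213/128
edge 10 of 15 (red): { -2, -7/4, -27/16, -107/64 | -213/128, -53/32, -13/8, -3/2, -1, 0 } ⇒ -427/256
edge 11 of 15 (blue): { -2, -7/4, -27/16, -107/64, -427/256 | -213/128, -53/32, -13/8, -3/2, -1, 0 } ⇒ -853/512
edge 12 of 15 (blue): { -2, -7/4, -27/16, -107/64, -427/256, -853/512 | -213/128, -53/32, -13/8, -3/2, -1, 0 } ⇒ -1705/1024
edge 13 of 15 (red): { -2, -7/4, -27/16, -107/64, -427/256, -853/512 | -1705/1024, -213/128, -53/32, -13/8, -3/2, -1, 0 } ⇒ -3411/2048
edge 14 of 15 (blue): { -2, -7/4, -27/16, -107/64, -427/256, -853/512, -3411/2048 | -1705/1024, -213/128, -53/32, -13/8, -3/2, -1, 0 } ⇒ -6821/4096
edge 15 of 15 (blue): { -2, -7/4, -27/16, -107/64, -427/256, -853/512, -3411/2048, -6821/4096 | -1705/1024, -213/128, -53/32, -13/8, -3/2, -1, 0 } ⇒ -13641/8192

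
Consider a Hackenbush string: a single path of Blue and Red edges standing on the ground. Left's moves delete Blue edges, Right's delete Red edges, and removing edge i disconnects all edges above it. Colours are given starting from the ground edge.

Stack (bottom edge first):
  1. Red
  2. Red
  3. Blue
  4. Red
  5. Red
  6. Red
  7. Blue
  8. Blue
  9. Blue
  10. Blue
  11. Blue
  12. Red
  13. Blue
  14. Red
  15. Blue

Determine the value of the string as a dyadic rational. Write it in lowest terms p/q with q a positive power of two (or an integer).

edge 1 of 15 (Red): { — | 0 } ⇒ -1
edge 2 of 15 (Red): { — | -1; 0 } ⇒ -2
edge 3 of 15 (Blue): { -2 | -1; 0 } ⇒ -3/2
edge 4 of 15 (Red): { -2 | -3/2; -1; 0 } ⇒ -7/4
edge 5 of 15 (Red): { -2 | -7/4; -3/2; -1; 0 } ⇒ -15/8
edge 6 of 15 (Red): { -2 | -15/8; -7/4; -3/2; -1; 0 } ⇒ -31/16
edge 7 of 15 (Blue): { -2; -31/16 | -15/8; -7/4; -3/2; -1; 0 } ⇒ -61/32
edge 8 of 15 (Blue): { -2; -31/16; -61/32 | -15/8; -7/4; -3/2; -1; 0 } ⇒ -121/64
edge 9 of 15 (Blue): { -2; -31/16; -61/32; -121/64 | -15/8; -7/4; -3/2; -1; 0 } ⇒ -241/128
edge 10 of 15 (Blue): { -2; -31/16; -61/32; -121/64; -241/128 | -15/8; -7/4; -3/2; -1; 0 } ⇒ -481/256
edge 11 of 15 (Blue): { -2; -31/16; -61/32; -121/64; -241/128; -481/256 | -15/8; -7/4; -3/2; -1; 0 } ⇒ -961/512
edge 12 of 15 (Red): { -2; -31/16; -61/32; -121/64; -241/128; -481/256 | -961/512; -15/8; -7/4; -3/2; -1; 0 } ⇒ -1923/1024
edge 13 of 15 (Blue): { -2; -31/16; -61/32; -121/64; -241/128; -481/256; -1923/1024 | -961/512; -15/8; -7/4; -3/2; -1; 0 } ⇒ -3845/2048
edge 14 of 15 (Red): { -2; -31/16; -61/32; -121/64; -241/128; -481/256; -1923/1024 | -3845/2048; -961/512; -15/8; -7/4; -3/2; -1; 0 } ⇒ -7691/4096
edge 15 of 15 (Blue): { -2; -31/16; -61/32; -121/64; -241/128; -481/256; -1923/1024; -7691/4096 | -3845/2048; -961/512; -15/8; -7/4; -3/2; -1; 0 } ⇒ -15381/8192

-15381/8192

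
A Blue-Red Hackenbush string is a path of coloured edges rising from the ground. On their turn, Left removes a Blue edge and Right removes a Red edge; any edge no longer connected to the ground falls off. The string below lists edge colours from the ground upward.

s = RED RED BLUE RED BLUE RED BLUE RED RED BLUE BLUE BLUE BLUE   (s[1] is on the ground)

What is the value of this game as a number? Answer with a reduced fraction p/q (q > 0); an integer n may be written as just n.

-3425/2048

Prefix values for RED RED BLUE RED BLUE RED BLUE RED RED BLUE BLUE BLUE BLUE via {L|R} + simplicity:
1 of 13 · R · max L −∞ · min R 0 = -1
2 of 13 · RR · max L −∞ · min R -1 = -2
3 of 13 · RRB · max L -2 · min R -1 = -3/2
4 of 13 · RRBR · max L -2 · min R -3/2 = -7/4
5 of 13 · RRBRB · max L -7/4 · min R -3/2 = -13/8
6 of 13 · RRBRBR · max L -7/4 · min R -13/8 = -27/16
7 of 13 · RRBRBRB · max L -27/16 · min R -13/8 = -53/32
8 of 13 · RRBRBRBR · max L -27/16 · min R -53/32 = -107/64
9 of 13 · RRBRBRBRR · max L -27/16 · min R -107/64 = -215/128
10 of 13 · RRBRBRBRRB · max L -215/128 · min R -107/64 = -429/256
11 of 13 · RRBRBRBRRBB · max L -429/256 · min R -107/64 = -857/512
12 of 13 · RRBRBRBRRBBB · max L -857/512 · min R -107/64 = -1713/1024
13 of 13 · RRBRBRBRRBBBB · max L -1713/1024 · min R -107/64 = -3425/2048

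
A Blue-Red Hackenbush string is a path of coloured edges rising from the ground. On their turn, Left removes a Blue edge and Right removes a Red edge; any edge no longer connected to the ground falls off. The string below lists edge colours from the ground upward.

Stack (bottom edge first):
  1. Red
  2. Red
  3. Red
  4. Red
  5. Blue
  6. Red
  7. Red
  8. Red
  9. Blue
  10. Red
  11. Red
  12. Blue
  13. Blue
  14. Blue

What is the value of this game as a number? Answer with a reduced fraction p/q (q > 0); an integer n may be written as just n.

-4017/1024

Build value(s[:k]) for k = 1..14, string s = Red Red Red Red Blue Red Red Red Blue Red Red Blue Blue Blue.
value(R) = { · | 0 } so -1
value(RR) = { · | -1, 0 } so -2
value(RRR) = { · | -2, -1, 0 } so -3
value(RRRR) = { · | -3, -2, -1, 0 } so -4
value(RRRRB) = { -4 | -3, -2, -1, 0 } so -7/2
value(RRRRBR) = { -4 | -7/2, -3, -2, -1, 0 } so -15/4
value(RRRRBRR) = { -4 | -15/4, -7/2, -3, -2, -1, 0 } so -31/8
value(RRRRBRRR) = { -4 | -31/8, -15/4, -7/2, -3, -2, -1, 0 } so -63/16
value(RRRRBRRRB) = { -4, -63/16 | -31/8, -15/4, -7/2, -3, -2, -1, 0 } so -125/32
value(RRRRBRRRBR) = { -4, -63/16 | -125/32, -31/8, -15/4, -7/2, -3, -2, -1, 0 } so -251/64
value(RRRRBRRRBRR) = { -4, -63/16 | -251/64, -125/32, -31/8, -15/4, -7/2, -3, -2, -1, 0 } so -503/128
value(RRRRBRRRBRRB) = { -4, -63/16, -503/128 | -251/64, -125/32, -31/8, -15/4, -7/2, -3, -2, -1, 0 } so -1005/256
value(RRRRBRRRBRRBB) = { -4, -63/16, -503/128, -1005/256 | -251/64, -125/32, -31/8, -15/4, -7/2, -3, -2, -1, 0 } so -2009/512
value(RRRRBRRRBRRBBB) = { -4, -63/16, -503/128, -1005/256, -2009/512 | -251/64, -125/32, -31/8, -15/4, -7/2, -3, -2, -1, 0 } so -4017/1024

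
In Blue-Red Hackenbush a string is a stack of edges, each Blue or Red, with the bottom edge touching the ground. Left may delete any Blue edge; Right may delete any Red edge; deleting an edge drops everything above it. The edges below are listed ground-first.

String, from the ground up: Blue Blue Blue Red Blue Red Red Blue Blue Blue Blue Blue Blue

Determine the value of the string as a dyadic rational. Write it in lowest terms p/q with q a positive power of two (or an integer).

2687/1024

edge 1 of 13 (Blue): { 0 | (no moves) } ⇒ 1
edge 2 of 13 (Blue): { 0, 1 | (no moves) } ⇒ 2
edge 3 of 13 (Blue): { 0, 1, 2 | (no moves) } ⇒ 3
edge 4 of 13 (Red): { 0, 1, 2 | 3 } ⇒ 5/2
edge 5 of 13 (Blue): { 0, 1, 2, 5/2 | 3 } ⇒ 11/4
edge 6 of 13 (Red): { 0, 1, 2, 5/2 | 11/4, 3 } ⇒ 21/8
edge 7 of 13 (Red): { 0, 1, 2, 5/2 | 21/8, 11/4, 3 } ⇒ 41/16
edge 8 of 13 (Blue): { 0, 1, 2, 5/2, 41/16 | 21/8, 11/4, 3 } ⇒ 83/32
edge 9 of 13 (Blue): { 0, 1, 2, 5/2, 41/16, 83/32 | 21/8, 11/4, 3 } ⇒ 167/64
edge 10 of 13 (Blue): { 0, 1, 2, 5/2, 41/16, 83/32, 167/64 | 21/8, 11/4, 3 } ⇒ 335/128
edge 11 of 13 (Blue): { 0, 1, 2, 5/2, 41/16, 83/32, 167/64, 335/128 | 21/8, 11/4, 3 } ⇒ 671/256
edge 12 of 13 (Blue): { 0, 1, 2, 5/2, 41/16, 83/32, 167/64, 335/128, 671/256 | 21/8, 11/4, 3 } ⇒ 1343/512
edge 13 of 13 (Blue): { 0, 1, 2, 5/2, 41/16, 83/32, 167/64, 335/128, 671/256, 1343/512 | 21/8, 11/4, 3 } ⇒ 2687/1024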